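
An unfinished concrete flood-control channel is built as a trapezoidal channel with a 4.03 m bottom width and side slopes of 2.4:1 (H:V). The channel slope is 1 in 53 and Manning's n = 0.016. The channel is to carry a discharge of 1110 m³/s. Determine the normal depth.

Manning's equation rearranged: A R^(2/3) = nQ / (1·√S) = 0.016 × 1110 / (√0.01887) = 129.3.
At y = 5.11 m: A R^(2/3) = 162.3 — too large.
At y = 3.22 m: A R^(2/3) = 56.49 — too small.
At y = 4.64 m: A R^(2/3) = 129.6 — ≈ 129.3.

y_n = 4.64 m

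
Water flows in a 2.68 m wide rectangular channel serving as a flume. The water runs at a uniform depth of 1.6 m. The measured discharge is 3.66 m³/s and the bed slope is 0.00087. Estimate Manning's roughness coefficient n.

Flow area A = b·y = 2.68 × 1.6 = 4.288 m². Wetted perimeter P = b + 2y = 2.68 + 2×1.6 = 5.88 m.
Hydraulic radius R = A/P = 4.288/5.88 = 0.7293 m.
Rearranging Manning's equation: n = (1/Q) A R^(2/3) S^(1/2) = (1/3.66) × 4.288 × 0.7293^(2/3) × √0.00087 = 0.028.

n = 0.028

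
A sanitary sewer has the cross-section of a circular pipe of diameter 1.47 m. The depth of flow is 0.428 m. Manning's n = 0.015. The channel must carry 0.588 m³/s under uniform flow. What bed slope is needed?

S = 0.003

For a circular section of diameter D = 1.47 m at depth y = 0.428 m, the central angle is θ = 2 arccos(1 − 2y/D) = 2.28 rad. Then A = (D²/8)(θ − sin θ) = 0.4108 m² and P = Dθ/2 = 1.676 m.
Hydraulic radius R = A/P = 0.4108/1.676 = 0.2451 m.
From Manning's equation, S = [nQ / (1 A R^(2/3))]² = [0.015 × 0.588 / (1 × 0.4108 × 0.2451^(2/3))]² = 0.003.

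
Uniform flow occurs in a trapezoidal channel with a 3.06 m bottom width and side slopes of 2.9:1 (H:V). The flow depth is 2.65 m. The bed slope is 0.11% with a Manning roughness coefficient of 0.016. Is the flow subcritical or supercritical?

With bottom width b = 3.06 m and side slope z = 2.9: A = (b + zy)y = (3.06 + 2.9×2.65)×2.65 = 28.47 m²; P = b + 2y√(1+z²) = 3.06 + 2×2.65×3.068 = 19.32 m.
Hydraulic radius R = A/P = 28.47/19.32 = 1.474 m.
V = (1/n) R^(2/3) √S = (1/0.016) × 1.474^(2/3) × √0.0011 = 2.685 m/s. Hydraulic depth D_h = A/T = 28.47/18.43 = 1.545 m.
Froude number Fr = V/√(g·D_h) = 2.685/√(9.81×1.545) = 0.69, which is less than 1, so the flow is subcritical.

subcritical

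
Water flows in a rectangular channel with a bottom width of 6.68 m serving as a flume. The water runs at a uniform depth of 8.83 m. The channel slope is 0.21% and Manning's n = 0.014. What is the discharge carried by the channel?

Flow area A = b·y = 6.68 × 8.83 = 58.98 m². Wetted perimeter P = b + 2y = 6.68 + 2×8.83 = 24.34 m.
Hydraulic radius R = A/P = 58.98/24.34 = 2.423 m.
Manning's equation: Q = (1/n) A R^(2/3) S^(1/2) = (1/0.014) × 58.98 × 2.423^(2/3) × 0.0021^(1/2) = 348 m³/s.

Q = 348 m³/s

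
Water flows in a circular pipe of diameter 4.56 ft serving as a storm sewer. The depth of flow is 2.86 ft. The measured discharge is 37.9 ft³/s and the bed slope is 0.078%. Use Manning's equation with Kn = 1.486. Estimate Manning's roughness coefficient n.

For a circular section of diameter D = 4.56 ft at depth y = 2.86 ft, the central angle is θ = 2 arccos(1 − 2y/D) = 3.656 rad. Then A = (D²/8)(θ − sin θ) = 10.78 ft² and P = Dθ/2 = 8.336 ft.
Hydraulic radius R = A/P = 10.78/8.336 = 1.293 ft.
Rearranging Manning's equation: n = (1.486/Q) A R^(2/3) S^(1/2) = (1.486/37.9) × 10.78 × 1.293^(2/3) × √0.00078 = 0.014.

n = 0.014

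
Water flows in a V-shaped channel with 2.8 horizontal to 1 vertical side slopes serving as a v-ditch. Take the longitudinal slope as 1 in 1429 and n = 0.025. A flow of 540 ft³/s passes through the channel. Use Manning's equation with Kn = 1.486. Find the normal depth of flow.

y_n = 7.33 ft

Manning's equation rearranged: A R^(2/3) = nQ / (1.486·√S) = 0.025 × 540 / (1.486 × √0.0006998) = 343.4.
At y = 8.45 ft: A R^(2/3) = 502 — too large.
At y = 6.55 ft: A R^(2/3) = 254.5 — too small.
At y = 7.33 ft: A R^(2/3) = 343.6 — close enough.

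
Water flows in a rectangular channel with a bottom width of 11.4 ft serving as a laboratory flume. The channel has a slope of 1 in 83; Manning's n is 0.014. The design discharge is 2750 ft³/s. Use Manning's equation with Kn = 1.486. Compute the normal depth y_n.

y_n = 9 ft

Manning's equation rearranged: A R^(2/3) = nQ / (1.486·√S) = 0.014 × 2750 / (1.486 × √0.01205) = 236.
Trying y = 10.9 ft: A R^(2/3) = 299.5 — too large.
Trying y = 9 ft: A R^(2/3) = 236.1 — close enough.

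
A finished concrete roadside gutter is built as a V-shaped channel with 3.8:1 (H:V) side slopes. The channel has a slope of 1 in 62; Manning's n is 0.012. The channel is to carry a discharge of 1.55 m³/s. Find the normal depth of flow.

Manning's equation rearranged: A R^(2/3) = nQ / (1·√S) = 0.012 × 1.55 / (√0.01613) = 0.1465.
At y = 0.29 m: A R^(2/3) = 0.08626 — too small.
At y = 0.402 m: A R^(2/3) = 0.2061 — too large.
At y = 0.354 m: A R^(2/3) = 0.1468 — matches.

y_n = 0.354 m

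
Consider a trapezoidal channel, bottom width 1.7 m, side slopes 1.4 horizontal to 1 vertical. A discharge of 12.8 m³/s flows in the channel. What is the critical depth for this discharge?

At critical depth, Q² T / (g A³) = 1, i.e. A³/T = Q²/g = 12.8²/9.81 = 16.7.
Try y = 1.04 m: A³/T = 7.667 — low.
Try y = 1.28 m: A³/T = 16.9 — matches.

y_c = 1.28 m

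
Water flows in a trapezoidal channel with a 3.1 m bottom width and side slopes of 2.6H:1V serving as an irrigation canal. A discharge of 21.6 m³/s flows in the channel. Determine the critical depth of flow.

y_c = 1.22 m

At critical depth, Q² T / (g A³) = 1, i.e. A³/T = Q²/g = 21.6²/9.81 = 47.56.
Try y = 1.02 m: A³/T = 24.03 — too small.
Try y = 1.22 m: A³/T = 47.44 — ≈ 47.56.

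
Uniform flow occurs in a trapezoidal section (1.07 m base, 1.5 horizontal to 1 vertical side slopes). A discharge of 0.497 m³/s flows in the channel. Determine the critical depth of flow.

At critical depth, Q² T / (g A³) = 1, i.e. A³/T = Q²/g = 0.497²/9.81 = 0.02518.
At y = 0.223 m: A³/T = 0.01767 — low.
At y = 0.296 m: A³/T = 0.04597 — high.
At y = 0.248 m: A³/T = 0.02521 — matches.

y_c = 0.248 m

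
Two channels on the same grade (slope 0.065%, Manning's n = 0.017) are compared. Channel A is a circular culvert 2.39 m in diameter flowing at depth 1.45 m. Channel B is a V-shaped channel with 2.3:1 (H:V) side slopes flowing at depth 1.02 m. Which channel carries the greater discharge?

Channel A: For a circular section of diameter D = 2.39 m at depth y = 1.45 m, the central angle is θ = 2 arccos(1 − 2y/D) = 3.572 rad. Then A = (D²/8)(θ − sin θ) = 2.848 m² and P = Dθ/2 = 4.268 m. Hydraulic radius R = A/P = 2.848/4.268 = 0.6673 m. Q_A = (1/0.017)·2.848·0.6673^(2/3)·√0.00065 = 3.261 m³/s.
Channel B: For a triangular section with side slope z = 2.3: A = zy² = 2.3×1.02² = 2.393 m²; P = 2y√(1+z²) = 2×1.02×2.508 = 5.116 m. Hydraulic radius R = A/P = 2.393/5.116 = 0.4677 m. Q_B = (1/0.017)·2.393·0.4677^(2/3)·√0.00065 = 2.162 m³/s.
Q_A = 3.261 m³/s vs Q_B = 2.162 m³/s, so channel A carries more.

channel A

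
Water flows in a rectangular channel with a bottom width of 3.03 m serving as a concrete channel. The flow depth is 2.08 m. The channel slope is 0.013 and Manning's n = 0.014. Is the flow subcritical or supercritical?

supercritical

Flow area A = b·y = 3.03 × 2.08 = 6.302 m². Wetted perimeter P = b + 2y = 3.03 + 2×2.08 = 7.19 m.
Hydraulic radius R = A/P = 6.302/7.19 = 0.8766 m.
V = (1/n) R^(2/3) √S = (1/0.014) × 0.8766^(2/3) × √0.013 = 7.459 m/s. Hydraulic depth D_h = A/T = 6.302/3.03 = 2.08 m.
Froude number Fr = V/√(g·D_h) = 7.459/√(9.81×2.08) = 1.65, which is greater than 1, so the flow is supercritical.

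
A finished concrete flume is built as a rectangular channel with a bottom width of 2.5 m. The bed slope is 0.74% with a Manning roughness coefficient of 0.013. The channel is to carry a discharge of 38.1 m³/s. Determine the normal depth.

Manning's equation rearranged: A R^(2/3) = nQ / (1·√S) = 0.013 × 38.1 / (√0.0074) = 5.758.
Try y = 1.88 m: A R^(2/3) = 3.883 — too small.
Try y = 2.8 m: A R^(2/3) = 6.351 — too large.
Try y = 2.58 m: A R^(2/3) = 5.751 — matches.

y_n = 2.58 m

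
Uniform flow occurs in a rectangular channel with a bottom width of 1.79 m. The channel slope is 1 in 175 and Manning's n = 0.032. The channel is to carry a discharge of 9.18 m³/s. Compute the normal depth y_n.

Manning's equation rearranged: A R^(2/3) = nQ / (1·√S) = 0.032 × 9.18 / (√0.005714) = 3.886.
Try y = 2.49 m: A R^(2/3) = 3.373 — too small.
Try y = 3.3 m: A R^(2/3) = 4.675 — too large.
Try y = 2.81 m: A R^(2/3) = 3.885 — close enough.

y_n = 2.81 m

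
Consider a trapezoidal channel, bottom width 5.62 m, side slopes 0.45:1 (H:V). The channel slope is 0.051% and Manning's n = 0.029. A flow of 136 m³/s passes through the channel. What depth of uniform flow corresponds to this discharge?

y_n = 8.4 m

Manning's equation rearranged: A R^(2/3) = nQ / (1·√S) = 0.029 × 136 / (√0.00051) = 174.6.
At y = 10.4 m: A R^(2/3) = 259.4 — high.
At y = 7.46 m: A R^(2/3) = 140.7 — low.
At y = 8.4 m: A R^(2/3) = 174.5 — close enough.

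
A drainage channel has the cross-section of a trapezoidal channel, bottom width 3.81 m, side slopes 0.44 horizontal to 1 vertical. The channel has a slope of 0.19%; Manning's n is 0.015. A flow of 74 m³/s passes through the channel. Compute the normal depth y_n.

y_n = 3.46 m

Manning's equation rearranged: A R^(2/3) = nQ / (1·√S) = 0.015 × 74 / (√0.0019) = 25.47.
Try y = 4.06 m: A R^(2/3) = 33.52 — over.
Try y = 2.52 m: A R^(2/3) = 14.99 — short.
Try y = 3.46 m: A R^(2/3) = 25.48 — close enough.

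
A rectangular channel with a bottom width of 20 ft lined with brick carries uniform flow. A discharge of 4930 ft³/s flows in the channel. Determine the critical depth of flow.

y_c = 12.4 ft

For a rectangular channel, critical depth y_c = (q²/g)^(1/3) where q = Q/b = 4930/20 = 246.5 ft²/s.
So y_c = (246.5²/32.2)^(1/3) = 12.4 ft.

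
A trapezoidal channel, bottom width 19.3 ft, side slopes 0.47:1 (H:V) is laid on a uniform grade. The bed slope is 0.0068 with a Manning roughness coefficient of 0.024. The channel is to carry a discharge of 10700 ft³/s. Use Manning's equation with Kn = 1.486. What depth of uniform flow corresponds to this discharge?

Manning's equation rearranged: A R^(2/3) = nQ / (1.486·√S) = 0.024 × 10700 / (1.486 × √0.0068) = 2096.
Trying y = 16.1 ft: A R^(2/3) = 1713 — low.
Trying y = 20 ft: A R^(2/3) = 2491 — high.
Trying y = 18.1 ft: A R^(2/3) = 2094 — matches.

y_n = 18.1 ft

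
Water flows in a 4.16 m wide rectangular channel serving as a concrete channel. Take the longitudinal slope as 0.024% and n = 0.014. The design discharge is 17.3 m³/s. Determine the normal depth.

y_n = 3.22 m

Manning's equation rearranged: A R^(2/3) = nQ / (1·√S) = 0.014 × 17.3 / (√0.00024) = 15.63.
At y = 3.67 m: A R^(2/3) = 18.44 — over.
At y = 2.29 m: A R^(2/3) = 10.09 — short.
At y = 3.22 m: A R^(2/3) = 15.66 — close enough.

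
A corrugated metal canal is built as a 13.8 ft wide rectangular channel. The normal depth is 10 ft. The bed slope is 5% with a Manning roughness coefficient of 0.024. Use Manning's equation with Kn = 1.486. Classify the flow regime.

Flow area A = b·y = 13.8 × 10 = 138 ft². Wetted perimeter P = b + 2y = 13.8 + 2×10 = 33.8 ft.
Hydraulic radius R = A/P = 138/33.8 = 4.083 ft.
V = (1.486/n) R^(2/3) √S = (1.486/0.024) × 4.083^(2/3) × √0.05 = 35.37 ft/s. Hydraulic depth D_h = A/T = 138/13.8 = 10 ft.
Froude number Fr = V/√(g·D_h) = 35.37/√(32.2×10) = 1.97, which is greater than 1, so the flow is supercritical.

supercritical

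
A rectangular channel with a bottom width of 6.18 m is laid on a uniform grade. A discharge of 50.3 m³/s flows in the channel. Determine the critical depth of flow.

For a rectangular channel, critical depth y_c = (q²/g)^(1/3) where q = Q/b = 50.3/6.18 = 8.139 m²/s.
So y_c = (8.139²/9.81)^(1/3) = 1.89 m.

y_c = 1.89 m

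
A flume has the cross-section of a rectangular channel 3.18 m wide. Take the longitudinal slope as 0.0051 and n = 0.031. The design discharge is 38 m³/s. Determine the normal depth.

Manning's equation rearranged: A R^(2/3) = nQ / (1·√S) = 0.031 × 38 / (√0.0051) = 16.5.
At y = 5.8 m: A R^(2/3) = 21.38 — too large.
At y = 3.62 m: A R^(2/3) = 12.3 — too small.
At y = 4.64 m: A R^(2/3) = 16.52 — ≈ 16.5.

y_n = 4.64 m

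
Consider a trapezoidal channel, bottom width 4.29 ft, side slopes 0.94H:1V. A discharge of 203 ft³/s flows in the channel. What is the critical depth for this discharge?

y_c = 3.23 ft

At critical depth, Q² T / (g A³) = 1, i.e. A³/T = Q²/g = 203²/32.2 = 1280.
Trying y = 2.27 ft: A³/T = 362.3 — short.
Trying y = 3.87 ft: A³/T = 2497 — over.
Trying y = 3.23 ft: A³/T = 1279 — matches.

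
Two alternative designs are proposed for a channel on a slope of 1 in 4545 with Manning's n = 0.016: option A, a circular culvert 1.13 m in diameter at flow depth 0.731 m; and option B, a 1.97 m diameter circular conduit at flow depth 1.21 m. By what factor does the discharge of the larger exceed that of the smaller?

Channel A: For a circular section of diameter D = 1.13 m at depth y = 0.731 m, the central angle is θ = 2 arccos(1 − 2y/D) = 3.738 rad. Then A = (D²/8)(θ − sin θ) = 0.6863 m² and P = Dθ/2 = 2.112 m. Hydraulic radius R = A/P = 0.6863/2.112 = 0.3249 m. Q_A = (1/0.016)·0.6863·0.3249^(2/3)·√0.00022 = 0.3007 m³/s.
Channel B: For a circular section of diameter D = 1.97 m at depth y = 1.21 m, the central angle is θ = 2 arccos(1 − 2y/D) = 3.603 rad. Then A = (D²/8)(θ − sin θ) = 1.963 m² and P = Dθ/2 = 3.548 m. Hydraulic radius R = A/P = 1.963/3.548 = 0.5533 m. Q_B = (1/0.016)·1.963·0.5533^(2/3)·√0.00022 = 1.227 m³/s.
The larger discharge is 1.227 m³/s and the smaller is 0.3007 m³/s; the ratio is 4.08.

4.08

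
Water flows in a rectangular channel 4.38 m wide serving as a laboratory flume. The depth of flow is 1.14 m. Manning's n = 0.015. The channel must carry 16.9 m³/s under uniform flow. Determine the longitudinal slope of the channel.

Flow area A = b·y = 4.38 × 1.14 = 4.993 m². Wetted perimeter P = b + 2y = 4.38 + 2×1.14 = 6.66 m.
Hydraulic radius R = A/P = 4.993/6.66 = 0.7497 m.
From Manning's equation, S = [nQ / (1 A R^(2/3))]² = [0.015 × 16.9 / (1 × 4.993 × 0.7497^(2/3))]² = 0.00378.

S = 0.00378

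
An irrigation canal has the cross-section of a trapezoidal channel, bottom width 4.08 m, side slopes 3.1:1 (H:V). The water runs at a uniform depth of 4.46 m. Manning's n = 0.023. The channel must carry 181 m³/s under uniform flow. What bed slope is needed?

S = 0.000841

With bottom width b = 4.08 m and side slope z = 3.1: A = (b + zy)y = (4.08 + 3.1×4.46)×4.46 = 79.86 m²; P = b + 2y√(1+z²) = 4.08 + 2×4.46×3.257 = 33.14 m.
Hydraulic radius R = A/P = 79.86/33.14 = 2.41 m.
From Manning's equation, S = [nQ / (1 A R^(2/3))]² = [0.023 × 181 / (1 × 79.86 × 2.41^(2/3))]² = 0.000841.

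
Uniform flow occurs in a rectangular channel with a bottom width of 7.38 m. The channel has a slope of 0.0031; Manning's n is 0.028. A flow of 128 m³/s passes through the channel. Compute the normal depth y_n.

Manning's equation rearranged: A R^(2/3) = nQ / (1·√S) = 0.028 × 128 / (√0.0031) = 64.37.
At y = 4.32 m: A R^(2/3) = 50.44 — short.
At y = 5.81 m: A R^(2/3) = 73.77 — over.
At y = 5.22 m: A R^(2/3) = 64.41 — ≈ 64.37.

y_n = 5.22 m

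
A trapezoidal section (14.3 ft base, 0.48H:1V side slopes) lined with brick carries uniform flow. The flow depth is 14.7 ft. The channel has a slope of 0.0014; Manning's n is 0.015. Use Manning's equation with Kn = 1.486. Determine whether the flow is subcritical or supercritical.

subcritical

With bottom width b = 14.3 ft and side slope z = 0.48: A = (b + zy)y = (14.3 + 0.48×14.7)×14.7 = 313.9 ft²; P = b + 2y√(1+z²) = 14.3 + 2×14.7×1.109 = 46.91 ft.
Hydraulic radius R = A/P = 313.9/46.91 = 6.692 ft.
V = (1.486/n) R^(2/3) √S = (1.486/0.015) × 6.692^(2/3) × √0.0014 = 13.16 ft/s. Hydraulic depth D_h = A/T = 313.9/28.41 = 11.05 ft.
Froude number Fr = V/√(g·D_h) = 13.16/√(32.2×11.05) = 0.698, which is less than 1, so the flow is subcritical.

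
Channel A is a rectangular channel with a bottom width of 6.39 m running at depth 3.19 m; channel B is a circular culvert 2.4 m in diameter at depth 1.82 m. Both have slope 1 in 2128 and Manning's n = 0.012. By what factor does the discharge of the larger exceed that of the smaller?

Channel A: Flow area A = b·y = 6.39 × 3.19 = 20.38 m². Wetted perimeter P = b + 2y = 6.39 + 2×3.19 = 12.77 m. Hydraulic radius R = A/P = 20.38/12.77 = 1.596 m. Q_A = (1/0.012)·20.38·1.596^(2/3)·√0.0004699 = 50.3 m³/s.
Channel B: For a circular section of diameter D = 2.4 m at depth y = 1.82 m, the central angle is θ = 2 arccos(1 − 2y/D) = 4.227 rad. Then A = (D²/8)(θ − sin θ) = 3.681 m² and P = Dθ/2 = 5.073 m. Hydraulic radius R = A/P = 3.681/5.073 = 0.7256 m. Q_B = (1/0.012)·3.681·0.7256^(2/3)·√0.0004699 = 5.369 m³/s.
The larger discharge is 50.3 m³/s and the smaller is 5.369 m³/s; the ratio is 9.37.

9.37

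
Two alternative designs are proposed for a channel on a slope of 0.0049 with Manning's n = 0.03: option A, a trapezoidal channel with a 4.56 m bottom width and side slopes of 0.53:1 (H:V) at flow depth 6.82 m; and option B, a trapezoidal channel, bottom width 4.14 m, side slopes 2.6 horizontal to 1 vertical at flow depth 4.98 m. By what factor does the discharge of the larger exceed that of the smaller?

1.48

Channel A: With bottom width b = 4.56 m and side slope z = 0.53: A = (b + zy)y = (4.56 + 0.53×6.82)×6.82 = 55.75 m²; P = b + 2y√(1+z²) = 4.56 + 2×6.82×1.132 = 20 m. Hydraulic radius R = A/P = 55.75/20 = 2.788 m. Q_A = (1/0.03)·55.75·2.788^(2/3)·√0.0049 = 257.7 m³/s.
Channel B: With bottom width b = 4.14 m and side slope z = 2.6: A = (b + zy)y = (4.14 + 2.6×4.98)×4.98 = 85.1 m²; P = b + 2y√(1+z²) = 4.14 + 2×4.98×2.786 = 31.89 m. Hydraulic radius R = A/P = 85.1/31.89 = 2.669 m. Q_B = (1/0.03)·85.1·2.669^(2/3)·√0.0049 = 382 m³/s.
The larger discharge is 382 m³/s and the smaller is 257.7 m³/s; the ratio is 1.48.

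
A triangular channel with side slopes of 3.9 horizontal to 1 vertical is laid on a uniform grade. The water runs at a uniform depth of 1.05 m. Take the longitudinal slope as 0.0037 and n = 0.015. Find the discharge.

For a triangular section with side slope z = 3.9: A = zy² = 3.9×1.05² = 4.3 m²; P = 2y√(1+z²) = 2×1.05×4.026 = 8.455 m.
Hydraulic radius R = A/P = 4.3/8.455 = 0.5085 m.
Manning's equation: Q = (1/n) A R^(2/3) S^(1/2) = (1/0.015) × 4.3 × 0.5085^(2/3) × 0.0037^(1/2) = 11.1 m³/s.

Q = 11.1 m³/s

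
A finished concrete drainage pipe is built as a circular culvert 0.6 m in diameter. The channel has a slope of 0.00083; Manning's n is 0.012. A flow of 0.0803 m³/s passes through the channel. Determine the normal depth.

y_n = 0.271 m

Manning's equation rearranged: A R^(2/3) = nQ / (1·√S) = 0.012 × 0.0803 / (√0.00083) = 0.03345.
Try y = 0.199 m: A R^(2/3) = 0.01895 — too small.
Try y = 0.318 m: A R^(2/3) = 0.044 — too large.
Try y = 0.271 m: A R^(2/3) = 0.03347 — matches.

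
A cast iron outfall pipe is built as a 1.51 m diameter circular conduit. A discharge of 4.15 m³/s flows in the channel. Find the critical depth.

At critical depth, Q² T / (g A³) = 1, i.e. A³/T = Q²/g = 4.15²/9.81 = 1.756.
Trying y = 1.31 m: A³/T = 4.39 — high.
Trying y = 0.773 m: A³/T = 0.5202 — low.
Trying y = 1.06 m: A³/T = 1.754 — close enough.

y_c = 1.06 m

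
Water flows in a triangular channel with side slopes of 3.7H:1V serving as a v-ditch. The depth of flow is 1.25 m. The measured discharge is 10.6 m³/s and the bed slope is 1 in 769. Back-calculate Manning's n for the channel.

n = 0.014

For a triangular section with side slope z = 3.7: A = zy² = 3.7×1.25² = 5.781 m²; P = 2y√(1+z²) = 2×1.25×3.833 = 9.582 m.
Hydraulic radius R = A/P = 5.781/9.582 = 0.6034 m.
Rearranging Manning's equation: n = (1/Q) A R^(2/3) S^(1/2) = (1/10.6) × 5.781 × 0.6034^(2/3) × √0.0013 = 0.014.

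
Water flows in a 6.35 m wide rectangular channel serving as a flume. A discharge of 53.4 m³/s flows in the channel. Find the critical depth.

y_c = 1.93 m

For a rectangular channel, critical depth y_c = (q²/g)^(1/3) where q = Q/b = 53.4/6.35 = 8.409 m²/s.
So y_c = (8.409²/9.81)^(1/3) = 1.93 m.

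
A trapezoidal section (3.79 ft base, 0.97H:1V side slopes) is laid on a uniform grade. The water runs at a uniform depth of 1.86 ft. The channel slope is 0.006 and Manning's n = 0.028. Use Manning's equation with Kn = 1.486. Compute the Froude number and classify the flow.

With bottom width b = 3.79 ft and side slope z = 0.97: A = (b + zy)y = (3.79 + 0.97×1.86)×1.86 = 10.41 ft²; P = b + 2y√(1+z²) = 3.79 + 2×1.86×1.393 = 8.973 ft.
Hydraulic radius R = A/P = 10.41/8.973 = 1.16 ft.
V = (1.486/n) R^(2/3) √S = (1.486/0.028) × 1.16^(2/3) × √0.006 = 4.538 ft/s. Hydraulic depth D_h = A/T = 10.41/7.398 = 1.406 ft.
Froude number Fr = V/√(g·D_h) = 4.538/√(32.2×1.406) = 0.674, which is less than 1, so the flow is subcritical.

subcritical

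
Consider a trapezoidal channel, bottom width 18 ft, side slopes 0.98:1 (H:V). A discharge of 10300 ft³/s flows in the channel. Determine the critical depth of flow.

At critical depth, Q² T / (g A³) = 1, i.e. A³/T = Q²/g = 10300²/32.2 = 3295000.
Try y = 20.2 ft: A³/T = 7727000 — over.
Try y = 14.5 ft: A³/T = 2195000 — short.
Try y = 16.2 ft: A³/T = 3322000 — ≈ 3295000.

y_c = 16.2 ft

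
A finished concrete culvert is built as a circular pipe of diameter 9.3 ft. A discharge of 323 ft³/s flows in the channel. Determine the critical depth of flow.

y_c = 4.34 ft

At critical depth, Q² T / (g A³) = 1, i.e. A³/T = Q²/g = 323²/32.2 = 3240.
Try y = 5.05 ft: A³/T = 5774 — too large.
Try y = 3.78 ft: A³/T = 1906 — too small.
Try y = 4.34 ft: A³/T = 3237 — close enough.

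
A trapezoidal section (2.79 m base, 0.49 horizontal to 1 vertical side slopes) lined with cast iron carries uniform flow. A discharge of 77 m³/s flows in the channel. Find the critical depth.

y_c = 3.46 m

At critical depth, Q² T / (g A³) = 1, i.e. A³/T = Q²/g = 77²/9.81 = 604.4.
At y = 2.57 m: A³/T = 212.3 — too small.
At y = 4.34 m: A³/T = 1379 — too large.
At y = 3.46 m: A³/T = 604.8 — matches.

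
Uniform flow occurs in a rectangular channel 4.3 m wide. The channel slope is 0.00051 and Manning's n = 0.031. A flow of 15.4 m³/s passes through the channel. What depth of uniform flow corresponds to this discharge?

Manning's equation rearranged: A R^(2/3) = nQ / (1·√S) = 0.031 × 15.4 / (√0.00051) = 21.14.
At y = 4.3 m: A R^(2/3) = 23.51 — over.
At y = 3 m: A R^(2/3) = 14.99 — short.
At y = 3.94 m: A R^(2/3) = 21.11 — matches.

y_n = 3.94 m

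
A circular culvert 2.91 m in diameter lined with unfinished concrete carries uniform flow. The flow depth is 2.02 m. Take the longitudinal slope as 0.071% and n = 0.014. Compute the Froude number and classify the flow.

For a circular section of diameter D = 2.91 m at depth y = 2.02 m, the central angle is θ = 2 arccos(1 − 2y/D) = 3.939 rad. Then A = (D²/8)(θ − sin θ) = 4.927 m² and P = Dθ/2 = 5.732 m.
Hydraulic radius R = A/P = 4.927/5.732 = 0.8597 m.
V = (1/n) R^(2/3) √S = (1/0.014) × 0.8597^(2/3) × √0.00071 = 1.721 m/s. Hydraulic depth D_h = A/T = 4.927/2.682 = 1.837 m.
Froude number Fr = V/√(g·D_h) = 1.721/√(9.81×1.837) = 0.405, which is less than 1, so the flow is subcritical.

subcritical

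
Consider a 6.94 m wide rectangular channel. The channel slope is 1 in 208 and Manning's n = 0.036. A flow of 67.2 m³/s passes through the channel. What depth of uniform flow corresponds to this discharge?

y_n = 3.48 m

Manning's equation rearranged: A R^(2/3) = nQ / (1·√S) = 0.036 × 67.2 / (√0.004808) = 34.89.
Try y = 2.87 m: A R^(2/3) = 26.91 — low.
Try y = 3.48 m: A R^(2/3) = 34.91 — ≈ 34.89.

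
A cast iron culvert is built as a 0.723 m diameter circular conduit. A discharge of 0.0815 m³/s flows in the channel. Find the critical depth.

y_c = 0.172 m

At critical depth, Q² T / (g A³) = 1, i.e. A³/T = Q²/g = 0.0815²/9.81 = 0.0006771.
Try y = 0.137 m: A³/T = 0.0002794 — low.
Try y = 0.172 m: A³/T = 0.0006805 — ≈ 0.0006771.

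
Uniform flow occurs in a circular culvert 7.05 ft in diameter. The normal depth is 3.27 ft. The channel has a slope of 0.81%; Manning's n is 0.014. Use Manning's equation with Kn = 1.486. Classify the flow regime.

For a circular section of diameter D = 7.05 ft at depth y = 3.27 ft, the central angle is θ = 2 arccos(1 − 2y/D) = 2.997 rad. Then A = (D²/8)(θ − sin θ) = 17.72 ft² and P = Dθ/2 = 10.56 ft.
Hydraulic radius R = A/P = 17.72/10.56 = 1.678 ft.
V = (1.486/n) R^(2/3) √S = (1.486/0.014) × 1.678^(2/3) × √0.0081 = 13.49 ft/s. Hydraulic depth D_h = A/T = 17.72/7.032 = 2.52 ft.
Froude number Fr = V/√(g·D_h) = 13.49/√(32.2×2.52) = 1.5, which is greater than 1, so the flow is supercritical.

supercritical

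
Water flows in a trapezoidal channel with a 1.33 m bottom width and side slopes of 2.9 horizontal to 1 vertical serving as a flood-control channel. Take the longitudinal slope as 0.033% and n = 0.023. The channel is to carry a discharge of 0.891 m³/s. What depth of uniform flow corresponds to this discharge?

Manning's equation rearranged: A R^(2/3) = nQ / (1·√S) = 0.023 × 0.891 / (√0.00033) = 1.128.
Trying y = 0.581 m: A R^(2/3) = 0.883 — short.
Trying y = 0.799 m: A R^(2/3) = 1.756 — over.
Trying y = 0.652 m: A R^(2/3) = 1.129 — matches.

y_n = 0.652 m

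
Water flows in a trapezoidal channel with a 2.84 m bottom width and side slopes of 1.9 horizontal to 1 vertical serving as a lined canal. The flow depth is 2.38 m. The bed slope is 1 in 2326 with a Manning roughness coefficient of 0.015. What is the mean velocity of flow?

With bottom width b = 2.84 m and side slope z = 1.9: A = (b + zy)y = (2.84 + 1.9×2.38)×2.38 = 17.52 m²; P = b + 2y√(1+z²) = 2.84 + 2×2.38×2.147 = 13.06 m.
Hydraulic radius R = A/P = 17.52/13.06 = 1.342 m.
From Manning's equation, V = (1/n) R^(2/3) S^(1/2) = (1/0.015) × 1.342^(2/3) × 0.0004299^(1/2) = 1.68 m/s.

V = 1.68 m/s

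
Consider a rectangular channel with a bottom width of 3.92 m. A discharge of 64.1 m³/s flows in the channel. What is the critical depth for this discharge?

y_c = 3.01 m

For a rectangular channel, critical depth y_c = (q²/g)^(1/3) where q = Q/b = 64.1/3.92 = 16.35 m²/s.
So y_c = (16.35²/9.81)^(1/3) = 3.01 m.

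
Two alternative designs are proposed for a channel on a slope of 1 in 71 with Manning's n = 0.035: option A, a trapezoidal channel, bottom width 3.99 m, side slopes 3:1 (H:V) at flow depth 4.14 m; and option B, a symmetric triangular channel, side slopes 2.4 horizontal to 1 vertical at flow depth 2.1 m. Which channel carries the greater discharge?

Channel A: With bottom width b = 3.99 m and side slope z = 3: A = (b + zy)y = (3.99 + 3×4.14)×4.14 = 67.94 m²; P = b + 2y√(1+z²) = 3.99 + 2×4.14×3.162 = 30.17 m. Hydraulic radius R = A/P = 67.94/30.17 = 2.252 m. Q_A = (1/0.035)·67.94·2.252^(2/3)·√0.01408 = 395.7 m³/s.
Channel B: For a triangular section with side slope z = 2.4: A = zy² = 2.4×2.1² = 10.58 m²; P = 2y√(1+z²) = 2×2.1×2.6 = 10.92 m. Hydraulic radius R = A/P = 10.58/10.92 = 0.9692 m. Q_B = (1/0.035)·10.58·0.9692^(2/3)·√0.01408 = 35.15 m³/s.
Q_A = 395.7 m³/s vs Q_B = 35.15 m³/s, so channel A carries more.

channel A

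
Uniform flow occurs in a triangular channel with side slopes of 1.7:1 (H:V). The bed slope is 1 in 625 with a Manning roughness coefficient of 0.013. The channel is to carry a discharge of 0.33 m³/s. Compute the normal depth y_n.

Manning's equation rearranged: A R^(2/3) = nQ / (1·√S) = 0.013 × 0.33 / (√0.0016) = 0.1073.
At y = 0.311 m: A R^(2/3) = 0.04306 — too small.
At y = 0.438 m: A R^(2/3) = 0.1073 — matches.

y_n = 0.438 m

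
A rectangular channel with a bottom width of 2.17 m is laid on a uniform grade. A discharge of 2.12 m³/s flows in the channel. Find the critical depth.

y_c = 0.46 m

For a rectangular channel, critical depth y_c = (q²/g)^(1/3) where q = Q/b = 2.12/2.17 = 0.977 m²/s.
So y_c = (0.977²/9.81)^(1/3) = 0.46 m.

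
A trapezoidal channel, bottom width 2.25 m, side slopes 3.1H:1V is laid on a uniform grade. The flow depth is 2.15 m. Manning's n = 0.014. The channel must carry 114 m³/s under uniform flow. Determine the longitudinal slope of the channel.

With bottom width b = 2.25 m and side slope z = 3.1: A = (b + zy)y = (2.25 + 3.1×2.15)×2.15 = 19.17 m²; P = b + 2y√(1+z²) = 2.25 + 2×2.15×3.257 = 16.26 m.
Hydraulic radius R = A/P = 19.17/16.26 = 1.179 m.
From Manning's equation, S = [nQ / (1 A R^(2/3))]² = [0.014 × 114 / (1 × 19.17 × 1.179^(2/3))]² = 0.00557.

S = 0.00557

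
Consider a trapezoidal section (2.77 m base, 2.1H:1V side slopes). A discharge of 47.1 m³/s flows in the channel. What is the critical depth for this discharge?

At critical depth, Q² T / (g A³) = 1, i.e. A³/T = Q²/g = 47.1²/9.81 = 226.1.
At y = 2.17 m: A³/T = 338.2 — too large.
At y = 1.38 m: A³/T = 55.87 — too small.
At y = 1.97 m: A³/T = 228.1 — matches.

y_c = 1.97 m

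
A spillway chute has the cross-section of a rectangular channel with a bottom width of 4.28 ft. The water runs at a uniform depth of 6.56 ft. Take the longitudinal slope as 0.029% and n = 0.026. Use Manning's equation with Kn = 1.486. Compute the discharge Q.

Flow area A = b·y = 4.28 × 6.56 = 28.08 ft². Wetted perimeter P = b + 2y = 4.28 + 2×6.56 = 17.4 ft.
Hydraulic radius R = A/P = 28.08/17.4 = 1.614 ft.
Manning's equation: Q = (1.486/n) A R^(2/3) S^(1/2) = (1.486/0.026) × 28.08 × 1.614^(2/3) × 0.00029^(1/2) = 37.6 ft³/s.

Q = 37.6 ft³/s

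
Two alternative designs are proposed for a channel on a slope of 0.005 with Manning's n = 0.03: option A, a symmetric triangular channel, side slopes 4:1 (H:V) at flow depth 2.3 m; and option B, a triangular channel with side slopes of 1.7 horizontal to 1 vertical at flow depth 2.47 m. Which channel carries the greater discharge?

Channel A: For a triangular section with side slope z = 4: A = zy² = 4×2.3² = 21.16 m²; P = 2y√(1+z²) = 2×2.3×4.123 = 18.97 m. Hydraulic radius R = A/P = 21.16/18.97 = 1.116 m. Q_A = (1/0.03)·21.16·1.116^(2/3)·√0.005 = 53.65 m³/s.
Channel B: For a triangular section with side slope z = 1.7: A = zy² = 1.7×2.47² = 10.37 m²; P = 2y√(1+z²) = 2×2.47×1.972 = 9.743 m. Hydraulic radius R = A/P = 10.37/9.743 = 1.064 m. Q_B = (1/0.03)·10.37·1.064^(2/3)·√0.005 = 25.49 m³/s.
Q_A = 53.65 m³/s vs Q_B = 25.49 m³/s, so channel A carries more.

channel A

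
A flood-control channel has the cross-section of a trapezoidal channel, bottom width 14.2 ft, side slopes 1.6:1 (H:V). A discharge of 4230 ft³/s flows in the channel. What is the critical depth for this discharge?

y_c = 9.82 ft

At critical depth, Q² T / (g A³) = 1, i.e. A³/T = Q²/g = 4230²/32.2 = 555700.
At y = 7.45 ft: A³/T = 193700 — low.
At y = 11.6 ft: A³/T = 1069000 — high.
At y = 9.82 ft: A³/T = 555500 — close enough.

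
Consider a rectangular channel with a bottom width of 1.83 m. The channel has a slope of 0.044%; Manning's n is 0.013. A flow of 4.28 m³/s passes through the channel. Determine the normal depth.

y_n = 1.98 m

Manning's equation rearranged: A R^(2/3) = nQ / (1·√S) = 0.013 × 4.28 / (√0.00044) = 2.653.
Trying y = 2.33 m: A R^(2/3) = 3.222 — too large.
Trying y = 1.71 m: A R^(2/3) = 2.216 — too small.
Trying y = 1.98 m: A R^(2/3) = 2.651 — close enough.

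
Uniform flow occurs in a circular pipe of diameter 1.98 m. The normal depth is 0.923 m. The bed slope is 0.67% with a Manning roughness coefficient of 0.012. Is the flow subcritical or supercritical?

For a circular section of diameter D = 1.98 m at depth y = 0.923 m, the central angle is θ = 2 arccos(1 − 2y/D) = 3.006 rad. Then A = (D²/8)(θ − sin θ) = 1.407 m² and P = Dθ/2 = 2.976 m.
Hydraulic radius R = A/P = 1.407/2.976 = 0.4728 m.
V = (1/n) R^(2/3) √S = (1/0.012) × 0.4728^(2/3) × √0.0067 = 4.14 m/s. Hydraulic depth D_h = A/T = 1.407/1.975 = 0.7122 m.
Froude number Fr = V/√(g·D_h) = 4.14/√(9.81×0.7122) = 1.57, which is greater than 1, so the flow is supercritical.

supercritical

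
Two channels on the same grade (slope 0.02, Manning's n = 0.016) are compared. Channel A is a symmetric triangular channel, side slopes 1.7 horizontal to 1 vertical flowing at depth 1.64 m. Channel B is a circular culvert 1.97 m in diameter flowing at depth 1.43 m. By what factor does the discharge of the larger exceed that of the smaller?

2.18

Channel A: For a triangular section with side slope z = 1.7: A = zy² = 1.7×1.64² = 4.572 m²; P = 2y√(1+z²) = 2×1.64×1.972 = 6.469 m. Hydraulic radius R = A/P = 4.572/6.469 = 0.7068 m. Q_A = (1/0.016)·4.572·0.7068^(2/3)·√0.02 = 32.07 m³/s.
Channel B: For a circular section of diameter D = 1.97 m at depth y = 1.43 m, the central angle is θ = 2 arccos(1 − 2y/D) = 4.079 rad. Then A = (D²/8)(θ − sin θ) = 2.37 m² and P = Dθ/2 = 4.018 m. Hydraulic radius R = A/P = 2.37/4.018 = 0.5898 m. Q_B = (1/0.016)·2.37·0.5898^(2/3)·√0.02 = 14.73 m³/s.
The larger discharge is 32.07 m³/s and the smaller is 14.73 m³/s; the ratio is 2.18.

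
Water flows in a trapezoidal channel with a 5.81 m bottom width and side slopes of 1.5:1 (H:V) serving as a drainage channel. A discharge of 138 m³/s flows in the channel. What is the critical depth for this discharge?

At critical depth, Q² T / (g A³) = 1, i.e. A³/T = Q²/g = 138²/9.81 = 1941.
Try y = 3.23 m: A³/T = 2630 — high.
Try y = 2.98 m: A³/T = 1949 — close enough.

y_c = 2.98 m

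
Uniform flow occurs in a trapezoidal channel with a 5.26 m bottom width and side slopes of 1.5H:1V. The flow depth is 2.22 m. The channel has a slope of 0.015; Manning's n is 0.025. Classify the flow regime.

supercritical

With bottom width b = 5.26 m and side slope z = 1.5: A = (b + zy)y = (5.26 + 1.5×2.22)×2.22 = 19.07 m²; P = b + 2y√(1+z²) = 5.26 + 2×2.22×1.803 = 13.26 m.
Hydraulic radius R = A/P = 19.07/13.26 = 1.438 m.
V = (1/n) R^(2/3) √S = (1/0.025) × 1.438^(2/3) × √0.015 = 6.24 m/s. Hydraulic depth D_h = A/T = 19.07/11.92 = 1.6 m.
Froude number Fr = V/√(g·D_h) = 6.24/√(9.81×1.6) = 1.58, which is greater than 1, so the flow is supercritical.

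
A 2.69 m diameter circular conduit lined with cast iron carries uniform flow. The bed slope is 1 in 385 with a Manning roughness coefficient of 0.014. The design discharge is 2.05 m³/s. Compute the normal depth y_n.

y_n = 0.653 m

Manning's equation rearranged: A R^(2/3) = nQ / (1·√S) = 0.014 × 2.05 / (√0.002597) = 0.5631.
Try y = 0.457 m: A R^(2/3) = 0.274 — too small.
Try y = 0.653 m: A R^(2/3) = 0.5636 — matches.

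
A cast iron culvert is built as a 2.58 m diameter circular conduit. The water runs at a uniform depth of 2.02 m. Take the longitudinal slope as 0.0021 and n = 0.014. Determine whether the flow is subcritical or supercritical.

subcritical

For a circular section of diameter D = 2.58 m at depth y = 2.02 m, the central angle is θ = 2 arccos(1 − 2y/D) = 4.345 rad. Then A = (D²/8)(θ − sin θ) = 4.391 m² and P = Dθ/2 = 5.605 m.
Hydraulic radius R = A/P = 4.391/5.605 = 0.7835 m.
V = (1/n) R^(2/3) √S = (1/0.014) × 0.7835^(2/3) × √0.0021 = 2.782 m/s. Hydraulic depth D_h = A/T = 4.391/2.127 = 2.064 m.
Froude number Fr = V/√(g·D_h) = 2.782/√(9.81×2.064) = 0.618, which is less than 1, so the flow is subcritical.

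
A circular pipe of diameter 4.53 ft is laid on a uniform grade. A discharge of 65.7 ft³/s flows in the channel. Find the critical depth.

At critical depth, Q² T / (g A³) = 1, i.e. A³/T = Q²/g = 65.7²/32.2 = 134.1.
Try y = 1.81 ft: A³/T = 48.95 — short.
Try y = 2.72 ft: A³/T = 232.6 — over.
Try y = 2.35 ft: A³/T = 133 — matches.

y_c = 2.35 ft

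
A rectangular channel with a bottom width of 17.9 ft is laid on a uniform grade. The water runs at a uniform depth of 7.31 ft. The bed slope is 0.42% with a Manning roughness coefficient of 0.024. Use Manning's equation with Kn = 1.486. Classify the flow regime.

Flow area A = b·y = 17.9 × 7.31 = 130.8 ft². Wetted perimeter P = b + 2y = 17.9 + 2×7.31 = 32.52 ft.
Hydraulic radius R = A/P = 130.8/32.52 = 4.024 ft.
V = (1.486/n) R^(2/3) √S = (1.486/0.024) × 4.024^(2/3) × √0.0042 = 10.15 ft/s. Hydraulic depth D_h = A/T = 130.8/17.9 = 7.31 ft.
Froude number Fr = V/√(g·D_h) = 10.15/√(32.2×7.31) = 0.662, which is less than 1, so the flow is subcritical.

subcritical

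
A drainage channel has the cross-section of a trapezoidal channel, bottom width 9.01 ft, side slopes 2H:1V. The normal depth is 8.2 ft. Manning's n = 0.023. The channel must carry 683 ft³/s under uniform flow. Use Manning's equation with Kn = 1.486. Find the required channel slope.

With bottom width b = 9.01 ft and side slope z = 2: A = (b + zy)y = (9.01 + 2×8.2)×8.2 = 208.4 ft²; P = b + 2y√(1+z²) = 9.01 + 2×8.2×2.236 = 45.68 ft.
Hydraulic radius R = A/P = 208.4/45.68 = 4.561 ft.
From Manning's equation, S = [nQ / (1.486 A R^(2/3))]² = [0.023 × 683 / (1.486 × 208.4 × 4.561^(2/3))]² = 0.00034.

S = 0.00034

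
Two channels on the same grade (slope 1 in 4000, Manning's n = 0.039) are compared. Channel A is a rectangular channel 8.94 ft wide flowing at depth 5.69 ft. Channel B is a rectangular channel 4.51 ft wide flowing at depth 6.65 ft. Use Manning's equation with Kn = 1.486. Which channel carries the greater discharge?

channel A

Channel A: Flow area A = b·y = 8.94 × 5.69 = 50.87 ft². Wetted perimeter P = b + 2y = 8.94 + 2×5.69 = 20.32 ft. Hydraulic radius R = A/P = 50.87/20.32 = 2.503 ft. Q_A = (1.486/0.039)·50.87·2.503^(2/3)·√0.00025 = 56.5 ft³/s.
Channel B: Flow area A = b·y = 4.51 × 6.65 = 29.99 ft². Wetted perimeter P = b + 2y = 4.51 + 2×6.65 = 17.81 ft. Hydraulic radius R = A/P = 29.99/17.81 = 1.684 ft. Q_B = (1.486/0.039)·29.99·1.684^(2/3)·√0.00025 = 25.57 ft³/s.
Q_A = 56.5 ft³/s vs Q_B = 25.57 ft³/s, so channel A carries more.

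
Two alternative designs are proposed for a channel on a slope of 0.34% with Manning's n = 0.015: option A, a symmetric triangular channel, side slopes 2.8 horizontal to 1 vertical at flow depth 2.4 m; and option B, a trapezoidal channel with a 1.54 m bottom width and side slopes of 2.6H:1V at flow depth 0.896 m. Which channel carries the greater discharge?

channel A

Channel A: For a triangular section with side slope z = 2.8: A = zy² = 2.8×2.4² = 16.13 m²; P = 2y√(1+z²) = 2×2.4×2.973 = 14.27 m. Hydraulic radius R = A/P = 16.13/14.27 = 1.13 m. Q_A = (1/0.015)·16.13·1.13^(2/3)·√0.0034 = 68.02 m³/s.
Channel B: With bottom width b = 1.54 m and side slope z = 2.6: A = (b + zy)y = (1.54 + 2.6×0.896)×0.896 = 3.467 m²; P = b + 2y√(1+z²) = 1.54 + 2×0.896×2.786 = 6.532 m. Hydraulic radius R = A/P = 3.467/6.532 = 0.5308 m. Q_B = (1/0.015)·3.467·0.5308^(2/3)·√0.0034 = 8.836 m³/s.
Q_A = 68.02 m³/s vs Q_B = 8.836 m³/s, so channel A carries more.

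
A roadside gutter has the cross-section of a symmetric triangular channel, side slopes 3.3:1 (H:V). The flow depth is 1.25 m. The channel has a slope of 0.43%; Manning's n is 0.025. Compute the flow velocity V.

V = 1.86 m/s

For a triangular section with side slope z = 3.3: A = zy² = 3.3×1.25² = 5.156 m²; P = 2y√(1+z²) = 2×1.25×3.448 = 8.62 m.
Hydraulic radius R = A/P = 5.156/8.62 = 0.5981 m.
From Manning's equation, V = (1/n) R^(2/3) S^(1/2) = (1/0.025) × 0.5981^(2/3) × 0.0043^(1/2) = 1.86 m/s.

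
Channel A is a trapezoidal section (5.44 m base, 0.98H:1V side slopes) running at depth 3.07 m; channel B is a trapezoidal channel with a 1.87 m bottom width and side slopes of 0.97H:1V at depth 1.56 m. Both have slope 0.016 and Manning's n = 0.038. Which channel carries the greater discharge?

Channel A: With bottom width b = 5.44 m and side slope z = 0.98: A = (b + zy)y = (5.44 + 0.98×3.07)×3.07 = 25.94 m²; P = b + 2y√(1+z²) = 5.44 + 2×3.07×1.4 = 14.04 m. Hydraulic radius R = A/P = 25.94/14.04 = 1.848 m. Q_A = (1/0.038)·25.94·1.848^(2/3)·√0.016 = 130 m³/s.
Channel B: With bottom width b = 1.87 m and side slope z = 0.97: A = (b + zy)y = (1.87 + 0.97×1.56)×1.56 = 5.278 m²; P = b + 2y√(1+z²) = 1.87 + 2×1.56×1.393 = 6.217 m. Hydraulic radius R = A/P = 5.278/6.217 = 0.849 m. Q_B = (1/0.038)·5.278·0.849^(2/3)·√0.016 = 15.75 m³/s.
Q_A = 130 m³/s vs Q_B = 15.75 m³/s, so channel A carries more.

channel A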